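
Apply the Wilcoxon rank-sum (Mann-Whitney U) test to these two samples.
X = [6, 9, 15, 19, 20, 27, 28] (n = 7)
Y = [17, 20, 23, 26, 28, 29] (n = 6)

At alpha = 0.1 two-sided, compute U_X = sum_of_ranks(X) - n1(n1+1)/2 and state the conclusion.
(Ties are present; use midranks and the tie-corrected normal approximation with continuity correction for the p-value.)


Step 1: Combine and sort all 13 observations; assign midranks.
sorted (value, group): (6,X), (9,X), (15,X), (17,Y), (19,X), (20,X), (20,Y), (23,Y), (26,Y), (27,X), (28,X), (28,Y), (29,Y)
ranks: 6->1, 9->2, 15->3, 17->4, 19->5, 20->6.5, 20->6.5, 23->8, 26->9, 27->10, 28->11.5, 28->11.5, 29->13
Step 2: Rank sum for X: R1 = 1 + 2 + 3 + 5 + 6.5 + 10 + 11.5 = 39.
Step 3: U_X = R1 - n1(n1+1)/2 = 39 - 7*8/2 = 39 - 28 = 11.
       U_Y = n1*n2 - U_X = 42 - 11 = 31.
Step 4: Ties are present, so use the tie-corrected normal approximation (with continuity correction) for the p-value.
Step 5: p-value = 0.173549; compare to alpha = 0.1. fail to reject H0.

U_X = 11, p = 0.173549, fail to reject H0 at alpha = 0.1.


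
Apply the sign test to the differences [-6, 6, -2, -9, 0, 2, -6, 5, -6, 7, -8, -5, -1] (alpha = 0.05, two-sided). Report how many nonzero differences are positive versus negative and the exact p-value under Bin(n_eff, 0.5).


Step 1: Discard zero differences. Original n = 13; n_eff = number of nonzero differences = 12.
Nonzero differences (with sign): -6, +6, -2, -9, +2, -6, +5, -6, +7, -8, -5, -1
Step 2: Count signs: positive = 4, negative = 8.
Step 3: Under H0: P(positive) = 0.5, so the number of positives S ~ Bin(12, 0.5).
Step 4: Two-sided exact p-value = sum of Bin(12,0.5) probabilities at or below the observed probability = 0.387695.
Step 5: alpha = 0.05. fail to reject H0.

n_eff = 12, pos = 4, neg = 8, p = 0.387695, fail to reject H0.


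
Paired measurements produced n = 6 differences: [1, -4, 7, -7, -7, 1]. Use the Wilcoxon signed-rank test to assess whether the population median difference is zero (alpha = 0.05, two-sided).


Step 1: Drop any zero differences (none here) and take |d_i|.
|d| = [1, 4, 7, 7, 7, 1]
Step 2: Midrank |d_i| (ties get averaged ranks).
ranks: |1|->1.5, |4|->3, |7|->5, |7|->5, |7|->5, |1|->1.5
Step 3: Attach original signs; sum ranks with positive sign and with negative sign.
W+ = 1.5 + 5 + 1.5 = 8
W- = 3 + 5 + 5 = 13
(Check: W+ + W- = 21 should equal n(n+1)/2 = 21.)
Step 4: Test statistic W = min(W+, W-) = 8.
Step 5: Ties in |d|, so use the tie-corrected normal approximation.
        E[W] = n(n+1)/4 = 6*7/4 = 10.5.
        Tie groups: |d|=1 (t=2), |d|=7 (t=3); sum(t^3 - t) = 30.
        Var[W] = n(n+1)(2n+1)/24 - sum(t^3-t)/48 = 546/24 - 30/48 = 22.125.
        z = (W - E[W]) / sqrt(Var[W]) = (8 - 10.5) / 4.7037 = -0.5315.
        Two-sided p = 2*Phi(z) = 0.595076.
Step 6: alpha = 0.05. fail to reject H0.

W+ = 8, W- = 13, W = min = 8, p = 0.595076, fail to reject H0.


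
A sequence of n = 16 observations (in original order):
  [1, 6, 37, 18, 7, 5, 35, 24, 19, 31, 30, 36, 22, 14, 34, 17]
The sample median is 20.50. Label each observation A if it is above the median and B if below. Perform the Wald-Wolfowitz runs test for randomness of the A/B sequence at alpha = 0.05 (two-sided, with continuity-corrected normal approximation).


Step 1: Compute median = 20.50; label A = above, B = below.
Labels in order: BBABBBAABAAAABAB  (n_A = 8, n_B = 8)
Step 2: Count runs R = 9.
Step 3: Under H0 (random ordering), E[R] = 2*n_A*n_B/(n_A+n_B) + 1 = 2*8*8/16 + 1 = 9.0000.
        Var[R] = 2*n_A*n_B*(2*n_A*n_B - n_A - n_B) / ((n_A+n_B)^2 * (n_A+n_B-1)) = 14336/3840 = 3.7333.
        SD[R] = 1.9322.
Step 4: R = E[R], so z = 0 with no continuity correction.
Step 5: Two-sided p-value via normal approximation = 2*(1 - Phi(|z|)) = 1.000000.
Step 6: alpha = 0.05. fail to reject H0.

R = 9, z = 0.0000, p = 1.000000, fail to reject H0.


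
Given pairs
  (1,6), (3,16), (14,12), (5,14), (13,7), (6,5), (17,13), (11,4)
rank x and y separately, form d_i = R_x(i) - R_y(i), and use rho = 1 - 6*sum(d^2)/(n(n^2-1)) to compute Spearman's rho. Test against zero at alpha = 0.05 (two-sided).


Step 1: Rank x and y separately (midranks; no ties here).
rank(x): 1->1, 3->2, 14->7, 5->3, 13->6, 6->4, 17->8, 11->5
rank(y): 6->3, 16->8, 12->5, 14->7, 7->4, 5->2, 13->6, 4->1
Step 2: d_i = R_x(i) - R_y(i); compute d_i^2.
  (1-3)^2=4, (2-8)^2=36, (7-5)^2=4, (3-7)^2=16, (6-4)^2=4, (4-2)^2=4, (8-6)^2=4, (5-1)^2=16
sum(d^2) = 88.
Step 3: rho = 1 - 6*88 / (8*(8^2 - 1)) = 1 - 528/504 = -0.047619.
Step 4: Under H0, t = rho * sqrt((n-2)/(1-rho^2)) = -0.1168 ~ t(6).
Step 5: Two-sided p-value from the t-distribution with 6 df = 0.910849.
Step 6: alpha = 0.05. fail to reject H0.

rho = -0.0476, p = 0.910849, fail to reject H0 at alpha = 0.05.


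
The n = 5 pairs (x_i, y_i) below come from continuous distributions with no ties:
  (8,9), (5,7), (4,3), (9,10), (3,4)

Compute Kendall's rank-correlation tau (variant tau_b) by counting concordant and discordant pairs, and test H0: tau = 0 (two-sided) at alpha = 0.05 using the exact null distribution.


Step 1: Enumerate the 10 unordered pairs (i,j) with i<j and classify each by sign(x_j-x_i) * sign(y_j-y_i).
  (1,2):dx=-3,dy=-2->C; (1,3):dx=-4,dy=-6->C; (1,4):dx=+1,dy=+1->C; (1,5):dx=-5,dy=-5->C
  (2,3):dx=-1,dy=-4->C; (2,4):dx=+4,dy=+3->C; (2,5):dx=-2,dy=-3->C; (3,4):dx=+5,dy=+7->C
  (3,5):dx=-1,dy=+1->D; (4,5):dx=-6,dy=-6->C
Step 2: C = 9, D = 1, total pairs = 10.
Step 3: tau = (C - D)/(n(n-1)/2) = (9 - 1)/10 = 0.800000.
Step 4: Exact two-sided p-value (enumerate n! = 120 permutations of y under H0): p = 0.083333.
Step 5: alpha = 0.05. fail to reject H0.

tau_b = 0.8000 (C=9, D=1), p = 0.083333, fail to reject H0.


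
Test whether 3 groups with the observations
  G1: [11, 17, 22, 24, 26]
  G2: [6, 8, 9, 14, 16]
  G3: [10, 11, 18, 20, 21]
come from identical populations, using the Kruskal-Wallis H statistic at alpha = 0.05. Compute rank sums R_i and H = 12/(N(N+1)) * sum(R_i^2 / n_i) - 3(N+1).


Step 1: Combine all N = 15 observations and assign midranks.
sorted (value, group, rank): (6,G2,1), (8,G2,2), (9,G2,3), (10,G3,4), (11,G1,5.5), (11,G3,5.5), (14,G2,7), (16,G2,8), (17,G1,9), (18,G3,10), (20,G3,11), (21,G3,12), (22,G1,13), (24,G1,14), (26,G1,15)
Step 2: Sum ranks within each group.
R_1 = 56.5 (n_1 = 5)
R_2 = 21 (n_2 = 5)
R_3 = 42.5 (n_3 = 5)
Step 3: H = 12/(N(N+1)) * sum(R_i^2/n_i) - 3(N+1)
     = 12/(15*16) * (56.5^2/5 + 21^2/5 + 42.5^2/5) - 3*16
     = 0.050000 * 1087.9 - 48
     = 6.395000.
Step 4: Ties present; correction factor C = 1 - 6/(15^3 - 15) = 0.998214. Corrected H = 6.395000 / 0.998214 = 6.406440.
Step 5: Under H0, H ~ chi^2(2); p-value = 0.040631.
Step 6: alpha = 0.05. reject H0.

H = 6.4064, df = 2, p = 0.040631, reject H0.


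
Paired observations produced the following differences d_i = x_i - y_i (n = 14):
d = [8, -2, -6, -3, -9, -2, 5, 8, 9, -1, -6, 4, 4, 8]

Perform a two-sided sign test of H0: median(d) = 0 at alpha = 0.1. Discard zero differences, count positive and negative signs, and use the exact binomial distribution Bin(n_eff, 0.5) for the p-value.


Step 1: Discard zero differences. Original n = 14; n_eff = number of nonzero differences = 14.
Nonzero differences (with sign): +8, -2, -6, -3, -9, -2, +5, +8, +9, -1, -6, +4, +4, +8
Step 2: Count signs: positive = 7, negative = 7.
Step 3: Under H0: P(positive) = 0.5, so the number of positives S ~ Bin(14, 0.5).
Step 4: Two-sided exact p-value = sum of Bin(14,0.5) probabilities at or below the observed probability = 1.000000.
Step 5: alpha = 0.1. fail to reject H0.

n_eff = 14, pos = 7, neg = 7, p = 1.000000, fail to reject H0.


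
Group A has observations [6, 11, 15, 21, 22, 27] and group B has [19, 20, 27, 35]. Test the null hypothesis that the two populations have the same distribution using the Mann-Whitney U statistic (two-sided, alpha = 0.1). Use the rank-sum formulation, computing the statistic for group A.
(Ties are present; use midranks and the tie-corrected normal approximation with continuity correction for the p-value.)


Step 1: Combine and sort all 10 observations; assign midranks.
sorted (value, group): (6,X), (11,X), (15,X), (19,Y), (20,Y), (21,X), (22,X), (27,X), (27,Y), (35,Y)
ranks: 6->1, 11->2, 15->3, 19->4, 20->5, 21->6, 22->7, 27->8.5, 27->8.5, 35->10
Step 2: Rank sum for X: R1 = 1 + 2 + 3 + 6 + 7 + 8.5 = 27.5.
Step 3: U_X = R1 - n1(n1+1)/2 = 27.5 - 6*7/2 = 27.5 - 21 = 6.5.
       U_Y = n1*n2 - U_X = 24 - 6.5 = 17.5.
Step 4: Ties are present, so use the tie-corrected normal approximation (with continuity correction) for the p-value.
Step 5: p-value = 0.284958; compare to alpha = 0.1. fail to reject H0.

U_X = 6.5, p = 0.284958, fail to reject H0 at alpha = 0.1.


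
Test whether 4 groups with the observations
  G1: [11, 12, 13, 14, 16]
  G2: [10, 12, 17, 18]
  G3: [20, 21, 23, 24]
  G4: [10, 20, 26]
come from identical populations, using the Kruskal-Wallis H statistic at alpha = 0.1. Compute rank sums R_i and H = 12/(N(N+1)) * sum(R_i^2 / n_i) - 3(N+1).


Step 1: Combine all N = 16 observations and assign midranks.
sorted (value, group, rank): (10,G2,1.5), (10,G4,1.5), (11,G1,3), (12,G1,4.5), (12,G2,4.5), (13,G1,6), (14,G1,7), (16,G1,8), (17,G2,9), (18,G2,10), (20,G3,11.5), (20,G4,11.5), (21,G3,13), (23,G3,14), (24,G3,15), (26,G4,16)
Step 2: Sum ranks within each group.
R_1 = 28.5 (n_1 = 5)
R_2 = 25 (n_2 = 4)
R_3 = 53.5 (n_3 = 4)
R_4 = 29 (n_4 = 3)
Step 3: H = 12/(N(N+1)) * sum(R_i^2/n_i) - 3(N+1)
     = 12/(16*17) * (28.5^2/5 + 25^2/4 + 53.5^2/4 + 29^2/3) - 3*17
     = 0.044118 * 1314.6 - 51
     = 6.996875.
Step 4: Ties present; correction factor C = 1 - 18/(16^3 - 16) = 0.995588. Corrected H = 6.996875 / 0.995588 = 7.027880.
Step 5: Under H0, H ~ chi^2(3); p-value = 0.071014.
Step 6: alpha = 0.1. reject H0.

H = 7.0279, df = 3, p = 0.071014, reject H0.


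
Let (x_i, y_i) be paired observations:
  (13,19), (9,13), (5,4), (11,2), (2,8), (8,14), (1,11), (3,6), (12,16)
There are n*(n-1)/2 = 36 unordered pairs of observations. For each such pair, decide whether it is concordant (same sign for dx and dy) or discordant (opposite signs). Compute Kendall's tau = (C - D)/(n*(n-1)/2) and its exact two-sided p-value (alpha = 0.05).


Step 1: Enumerate the 36 unordered pairs (i,j) with i<j and classify each by sign(x_j-x_i) * sign(y_j-y_i).
  (1,2):dx=-4,dy=-6->C; (1,3):dx=-8,dy=-15->C; (1,4):dx=-2,dy=-17->C; (1,5):dx=-11,dy=-11->C
  (1,6):dx=-5,dy=-5->C; (1,7):dx=-12,dy=-8->C; (1,8):dx=-10,dy=-13->C; (1,9):dx=-1,dy=-3->C
  (2,3):dx=-4,dy=-9->C; (2,4):dx=+2,dy=-11->D; (2,5):dx=-7,dy=-5->C; (2,6):dx=-1,dy=+1->D
  (2,7):dx=-8,dy=-2->C; (2,8):dx=-6,dy=-7->C; (2,9):dx=+3,dy=+3->C; (3,4):dx=+6,dy=-2->D
  (3,5):dx=-3,dy=+4->D; (3,6):dx=+3,dy=+10->C; (3,7):dx=-4,dy=+7->D; (3,8):dx=-2,dy=+2->D
  (3,9):dx=+7,dy=+12->C; (4,5):dx=-9,dy=+6->D; (4,6):dx=-3,dy=+12->D; (4,7):dx=-10,dy=+9->D
  (4,8):dx=-8,dy=+4->D; (4,9):dx=+1,dy=+14->C; (5,6):dx=+6,dy=+6->C; (5,7):dx=-1,dy=+3->D
  (5,8):dx=+1,dy=-2->D; (5,9):dx=+10,dy=+8->C; (6,7):dx=-7,dy=-3->C; (6,8):dx=-5,dy=-8->C
  (6,9):dx=+4,dy=+2->C; (7,8):dx=+2,dy=-5->D; (7,9):dx=+11,dy=+5->C; (8,9):dx=+9,dy=+10->C
Step 2: C = 23, D = 13, total pairs = 36.
Step 3: tau = (C - D)/(n(n-1)/2) = (23 - 13)/36 = 0.277778.
Step 4: Exact two-sided p-value (enumerate n! = 362880 permutations of y under H0): p = 0.358488.
Step 5: alpha = 0.05. fail to reject H0.

tau_b = 0.2778 (C=23, D=13), p = 0.358488, fail to reject H0.


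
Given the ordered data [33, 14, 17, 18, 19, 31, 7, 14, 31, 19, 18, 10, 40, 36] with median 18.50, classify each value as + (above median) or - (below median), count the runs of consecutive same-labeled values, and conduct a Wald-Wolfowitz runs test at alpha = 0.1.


Step 1: Compute median = 18.50; label A = above, B = below.
Labels in order: ABBBAABBAABBAA  (n_A = 7, n_B = 7)
Step 2: Count runs R = 7.
Step 3: Under H0 (random ordering), E[R] = 2*n_A*n_B/(n_A+n_B) + 1 = 2*7*7/14 + 1 = 8.0000.
        Var[R] = 2*n_A*n_B*(2*n_A*n_B - n_A - n_B) / ((n_A+n_B)^2 * (n_A+n_B-1)) = 8232/2548 = 3.2308.
        SD[R] = 1.7974.
Step 4: Continuity-corrected z = (R + 0.5 - E[R]) / SD[R] = (7 + 0.5 - 8.0000) / 1.7974 = -0.2782.
Step 5: Two-sided p-value via normal approximation = 2*(1 - Phi(|z|)) = 0.780879.
Step 6: alpha = 0.1. fail to reject H0.

R = 7, z = -0.2782, p = 0.780879, fail to reject H0.


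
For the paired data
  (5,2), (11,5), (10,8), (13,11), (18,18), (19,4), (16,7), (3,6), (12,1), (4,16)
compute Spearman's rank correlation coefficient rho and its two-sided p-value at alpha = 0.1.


Step 1: Rank x and y separately (midranks; no ties here).
rank(x): 5->3, 11->5, 10->4, 13->7, 18->9, 19->10, 16->8, 3->1, 12->6, 4->2
rank(y): 2->2, 5->4, 8->7, 11->8, 18->10, 4->3, 7->6, 6->5, 1->1, 16->9
Step 2: d_i = R_x(i) - R_y(i); compute d_i^2.
  (3-2)^2=1, (5-4)^2=1, (4-7)^2=9, (7-8)^2=1, (9-10)^2=1, (10-3)^2=49, (8-6)^2=4, (1-5)^2=16, (6-1)^2=25, (2-9)^2=49
sum(d^2) = 156.
Step 3: rho = 1 - 6*156 / (10*(10^2 - 1)) = 1 - 936/990 = 0.054545.
Step 4: Under H0, t = rho * sqrt((n-2)/(1-rho^2)) = 0.1545 ~ t(8).
Step 5: Two-sided p-value from the t-distribution with 8 df = 0.881036.
Step 6: alpha = 0.1. fail to reject H0.

rho = 0.0545, p = 0.881036, fail to reject H0 at alpha = 0.1.


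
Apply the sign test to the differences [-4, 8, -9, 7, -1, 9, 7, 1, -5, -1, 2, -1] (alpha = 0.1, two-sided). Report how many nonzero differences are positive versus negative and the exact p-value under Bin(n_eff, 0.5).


Step 1: Discard zero differences. Original n = 12; n_eff = number of nonzero differences = 12.
Nonzero differences (with sign): -4, +8, -9, +7, -1, +9, +7, +1, -5, -1, +2, -1
Step 2: Count signs: positive = 6, negative = 6.
Step 3: Under H0: P(positive) = 0.5, so the number of positives S ~ Bin(12, 0.5).
Step 4: Two-sided exact p-value = sum of Bin(12,0.5) probabilities at or below the observed probability = 1.000000.
Step 5: alpha = 0.1. fail to reject H0.

n_eff = 12, pos = 6, neg = 6, p = 1.000000, fail to reject H0.


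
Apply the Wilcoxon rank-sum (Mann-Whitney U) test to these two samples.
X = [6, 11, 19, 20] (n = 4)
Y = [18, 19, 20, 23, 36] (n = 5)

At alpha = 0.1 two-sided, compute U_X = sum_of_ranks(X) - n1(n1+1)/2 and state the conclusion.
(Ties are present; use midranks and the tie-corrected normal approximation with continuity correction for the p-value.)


Step 1: Combine and sort all 9 observations; assign midranks.
sorted (value, group): (6,X), (11,X), (18,Y), (19,X), (19,Y), (20,X), (20,Y), (23,Y), (36,Y)
ranks: 6->1, 11->2, 18->3, 19->4.5, 19->4.5, 20->6.5, 20->6.5, 23->8, 36->9
Step 2: Rank sum for X: R1 = 1 + 2 + 4.5 + 6.5 = 14.
Step 3: U_X = R1 - n1(n1+1)/2 = 14 - 4*5/2 = 14 - 10 = 4.
       U_Y = n1*n2 - U_X = 20 - 4 = 16.
Step 4: Ties are present, so use the tie-corrected normal approximation (with continuity correction) for the p-value.
Step 5: p-value = 0.174277; compare to alpha = 0.1. fail to reject H0.

U_X = 4, p = 0.174277, fail to reject H0 at alpha = 0.1.


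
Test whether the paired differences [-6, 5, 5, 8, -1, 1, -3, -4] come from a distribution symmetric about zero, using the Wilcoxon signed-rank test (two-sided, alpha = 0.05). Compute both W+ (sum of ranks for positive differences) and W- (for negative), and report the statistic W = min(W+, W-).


Step 1: Drop any zero differences (none here) and take |d_i|.
|d| = [6, 5, 5, 8, 1, 1, 3, 4]
Step 2: Midrank |d_i| (ties get averaged ranks).
ranks: |6|->7, |5|->5.5, |5|->5.5, |8|->8, |1|->1.5, |1|->1.5, |3|->3, |4|->4
Step 3: Attach original signs; sum ranks with positive sign and with negative sign.
W+ = 5.5 + 5.5 + 8 + 1.5 = 20.5
W- = 7 + 1.5 + 3 + 4 = 15.5
(Check: W+ + W- = 36 should equal n(n+1)/2 = 36.)
Step 4: Test statistic W = min(W+, W-) = 15.5.
Step 5: Ties in |d|, so use the tie-corrected normal approximation.
        E[W] = n(n+1)/4 = 8*9/4 = 18.
        Tie groups: |d|=1 (t=2), |d|=5 (t=2); sum(t^3 - t) = 12.
        Var[W] = n(n+1)(2n+1)/24 - sum(t^3-t)/48 = 1224/24 - 12/48 = 50.75.
        z = (W - E[W]) / sqrt(Var[W]) = (15.5 - 18) / 7.1239 = -0.3509.
        Two-sided p = 2*Phi(z) = 0.725640.
Step 6: alpha = 0.05. fail to reject H0.

W+ = 20.5, W- = 15.5, W = min = 15.5, p = 0.725640, fail to reject H0.


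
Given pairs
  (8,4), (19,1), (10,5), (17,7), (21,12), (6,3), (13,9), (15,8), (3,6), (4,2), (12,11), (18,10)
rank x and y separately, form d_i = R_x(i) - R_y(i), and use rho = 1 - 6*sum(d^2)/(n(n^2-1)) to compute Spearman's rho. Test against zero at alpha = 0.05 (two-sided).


Step 1: Rank x and y separately (midranks; no ties here).
rank(x): 8->4, 19->11, 10->5, 17->9, 21->12, 6->3, 13->7, 15->8, 3->1, 4->2, 12->6, 18->10
rank(y): 4->4, 1->1, 5->5, 7->7, 12->12, 3->3, 9->9, 8->8, 6->6, 2->2, 11->11, 10->10
Step 2: d_i = R_x(i) - R_y(i); compute d_i^2.
  (4-4)^2=0, (11-1)^2=100, (5-5)^2=0, (9-7)^2=4, (12-12)^2=0, (3-3)^2=0, (7-9)^2=4, (8-8)^2=0, (1-6)^2=25, (2-2)^2=0, (6-11)^2=25, (10-10)^2=0
sum(d^2) = 158.
Step 3: rho = 1 - 6*158 / (12*(12^2 - 1)) = 1 - 948/1716 = 0.447552.
Step 4: Under H0, t = rho * sqrt((n-2)/(1-rho^2)) = 1.5826 ~ t(10).
Step 5: Two-sided p-value from the t-distribution with 10 df = 0.144586.
Step 6: alpha = 0.05. fail to reject H0.

rho = 0.4476, p = 0.144586, fail to reject H0 at alpha = 0.05.


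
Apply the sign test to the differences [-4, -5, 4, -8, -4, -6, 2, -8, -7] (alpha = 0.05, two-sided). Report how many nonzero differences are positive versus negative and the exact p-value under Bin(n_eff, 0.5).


Step 1: Discard zero differences. Original n = 9; n_eff = number of nonzero differences = 9.
Nonzero differences (with sign): -4, -5, +4, -8, -4, -6, +2, -8, -7
Step 2: Count signs: positive = 2, negative = 7.
Step 3: Under H0: P(positive) = 0.5, so the number of positives S ~ Bin(9, 0.5).
Step 4: Two-sided exact p-value = sum of Bin(9,0.5) probabilities at or below the observed probability = 0.179688.
Step 5: alpha = 0.05. fail to reject H0.

n_eff = 9, pos = 2, neg = 7, p = 0.179688, fail to reject H0.


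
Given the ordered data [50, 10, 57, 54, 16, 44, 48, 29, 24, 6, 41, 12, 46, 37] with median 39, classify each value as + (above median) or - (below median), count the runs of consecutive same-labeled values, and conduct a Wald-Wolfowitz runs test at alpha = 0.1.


Step 1: Compute median = 39; label A = above, B = below.
Labels in order: ABAABAABBBABAB  (n_A = 7, n_B = 7)
Step 2: Count runs R = 10.
Step 3: Under H0 (random ordering), E[R] = 2*n_A*n_B/(n_A+n_B) + 1 = 2*7*7/14 + 1 = 8.0000.
        Var[R] = 2*n_A*n_B*(2*n_A*n_B - n_A - n_B) / ((n_A+n_B)^2 * (n_A+n_B-1)) = 8232/2548 = 3.2308.
        SD[R] = 1.7974.
Step 4: Continuity-corrected z = (R - 0.5 - E[R]) / SD[R] = (10 - 0.5 - 8.0000) / 1.7974 = 0.8345.
Step 5: Two-sided p-value via normal approximation = 2*(1 - Phi(|z|)) = 0.403986.
Step 6: alpha = 0.1. fail to reject H0.

R = 10, z = 0.8345, p = 0.403986, fail to reject H0.


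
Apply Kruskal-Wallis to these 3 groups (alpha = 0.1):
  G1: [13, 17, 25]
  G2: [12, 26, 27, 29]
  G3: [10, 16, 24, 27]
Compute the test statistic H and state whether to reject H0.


Step 1: Combine all N = 11 observations and assign midranks.
sorted (value, group, rank): (10,G3,1), (12,G2,2), (13,G1,3), (16,G3,4), (17,G1,5), (24,G3,6), (25,G1,7), (26,G2,8), (27,G2,9.5), (27,G3,9.5), (29,G2,11)
Step 2: Sum ranks within each group.
R_1 = 15 (n_1 = 3)
R_2 = 30.5 (n_2 = 4)
R_3 = 20.5 (n_3 = 4)
Step 3: H = 12/(N(N+1)) * sum(R_i^2/n_i) - 3(N+1)
     = 12/(11*12) * (15^2/3 + 30.5^2/4 + 20.5^2/4) - 3*12
     = 0.090909 * 412.625 - 36
     = 1.511364.
Step 4: Ties present; correction factor C = 1 - 6/(11^3 - 11) = 0.995455. Corrected H = 1.511364 / 0.995455 = 1.518265.
Step 5: Under H0, H ~ chi^2(2); p-value = 0.468072.
Step 6: alpha = 0.1. fail to reject H0.

H = 1.5183, df = 2, p = 0.468072, fail to reject H0.


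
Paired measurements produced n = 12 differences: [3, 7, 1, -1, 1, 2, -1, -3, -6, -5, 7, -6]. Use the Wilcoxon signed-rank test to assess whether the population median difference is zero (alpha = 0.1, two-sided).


Step 1: Drop any zero differences (none here) and take |d_i|.
|d| = [3, 7, 1, 1, 1, 2, 1, 3, 6, 5, 7, 6]
Step 2: Midrank |d_i| (ties get averaged ranks).
ranks: |3|->6.5, |7|->11.5, |1|->2.5, |1|->2.5, |1|->2.5, |2|->5, |1|->2.5, |3|->6.5, |6|->9.5, |5|->8, |7|->11.5, |6|->9.5
Step 3: Attach original signs; sum ranks with positive sign and with negative sign.
W+ = 6.5 + 11.5 + 2.5 + 2.5 + 5 + 11.5 = 39.5
W- = 2.5 + 2.5 + 6.5 + 9.5 + 8 + 9.5 = 38.5
(Check: W+ + W- = 78 should equal n(n+1)/2 = 78.)
Step 4: Test statistic W = min(W+, W-) = 38.5.
Step 5: Ties in |d|, so use the tie-corrected normal approximation.
        E[W] = n(n+1)/4 = 12*13/4 = 39.
        Tie groups: |d|=1 (t=4), |d|=3 (t=2), |d|=6 (t=2), |d|=7 (t=2); sum(t^3 - t) = 78.
        Var[W] = n(n+1)(2n+1)/24 - sum(t^3-t)/48 = 3900/24 - 78/48 = 160.875.
        z = (W - E[W]) / sqrt(Var[W]) = (38.5 - 39) / 12.6837 = -0.0394.
        Two-sided p = 2*Phi(z) = 0.968555.
Step 6: alpha = 0.1. fail to reject H0.

W+ = 39.5, W- = 38.5, W = min = 38.5, p = 0.968555, fail to reject H0.


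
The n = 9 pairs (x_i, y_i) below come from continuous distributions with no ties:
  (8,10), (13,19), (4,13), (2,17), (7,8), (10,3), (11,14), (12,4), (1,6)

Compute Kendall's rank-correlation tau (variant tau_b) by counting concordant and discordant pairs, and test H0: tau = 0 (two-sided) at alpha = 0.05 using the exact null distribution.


Step 1: Enumerate the 36 unordered pairs (i,j) with i<j and classify each by sign(x_j-x_i) * sign(y_j-y_i).
  (1,2):dx=+5,dy=+9->C; (1,3):dx=-4,dy=+3->D; (1,4):dx=-6,dy=+7->D; (1,5):dx=-1,dy=-2->C
  (1,6):dx=+2,dy=-7->D; (1,7):dx=+3,dy=+4->C; (1,8):dx=+4,dy=-6->D; (1,9):dx=-7,dy=-4->C
  (2,3):dx=-9,dy=-6->C; (2,4):dx=-11,dy=-2->C; (2,5):dx=-6,dy=-11->C; (2,6):dx=-3,dy=-16->C
  (2,7):dx=-2,dy=-5->C; (2,8):dx=-1,dy=-15->C; (2,9):dx=-12,dy=-13->C; (3,4):dx=-2,dy=+4->D
  (3,5):dx=+3,dy=-5->D; (3,6):dx=+6,dy=-10->D; (3,7):dx=+7,dy=+1->C; (3,8):dx=+8,dy=-9->D
  (3,9):dx=-3,dy=-7->C; (4,5):dx=+5,dy=-9->D; (4,6):dx=+8,dy=-14->D; (4,7):dx=+9,dy=-3->D
  (4,8):dx=+10,dy=-13->D; (4,9):dx=-1,dy=-11->C; (5,6):dx=+3,dy=-5->D; (5,7):dx=+4,dy=+6->C
  (5,8):dx=+5,dy=-4->D; (5,9):dx=-6,dy=-2->C; (6,7):dx=+1,dy=+11->C; (6,8):dx=+2,dy=+1->C
  (6,9):dx=-9,dy=+3->D; (7,8):dx=+1,dy=-10->D; (7,9):dx=-10,dy=-8->C; (8,9):dx=-11,dy=+2->D
Step 2: C = 19, D = 17, total pairs = 36.
Step 3: tau = (C - D)/(n(n-1)/2) = (19 - 17)/36 = 0.055556.
Step 4: Exact two-sided p-value (enumerate n! = 362880 permutations of y under H0): p = 0.919455.
Step 5: alpha = 0.05. fail to reject H0.

tau_b = 0.0556 (C=19, D=17), p = 0.919455, fail to reject H0.


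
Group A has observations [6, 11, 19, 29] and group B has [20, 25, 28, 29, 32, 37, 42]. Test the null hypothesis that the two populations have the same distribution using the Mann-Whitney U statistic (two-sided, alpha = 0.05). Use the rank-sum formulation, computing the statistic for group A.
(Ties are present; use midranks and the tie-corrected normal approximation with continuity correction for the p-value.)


Step 1: Combine and sort all 11 observations; assign midranks.
sorted (value, group): (6,X), (11,X), (19,X), (20,Y), (25,Y), (28,Y), (29,X), (29,Y), (32,Y), (37,Y), (42,Y)
ranks: 6->1, 11->2, 19->3, 20->4, 25->5, 28->6, 29->7.5, 29->7.5, 32->9, 37->10, 42->11
Step 2: Rank sum for X: R1 = 1 + 2 + 3 + 7.5 = 13.5.
Step 3: U_X = R1 - n1(n1+1)/2 = 13.5 - 4*5/2 = 13.5 - 10 = 3.5.
       U_Y = n1*n2 - U_X = 28 - 3.5 = 24.5.
Step 4: Ties are present, so use the tie-corrected normal approximation (with continuity correction) for the p-value.
Step 5: p-value = 0.058207; compare to alpha = 0.05. fail to reject H0.

U_X = 3.5, p = 0.058207, fail to reject H0 at alpha = 0.05.


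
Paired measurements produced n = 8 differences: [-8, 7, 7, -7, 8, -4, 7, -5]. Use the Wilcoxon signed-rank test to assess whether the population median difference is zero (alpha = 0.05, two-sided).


Step 1: Drop any zero differences (none here) and take |d_i|.
|d| = [8, 7, 7, 7, 8, 4, 7, 5]
Step 2: Midrank |d_i| (ties get averaged ranks).
ranks: |8|->7.5, |7|->4.5, |7|->4.5, |7|->4.5, |8|->7.5, |4|->1, |7|->4.5, |5|->2
Step 3: Attach original signs; sum ranks with positive sign and with negative sign.
W+ = 4.5 + 4.5 + 7.5 + 4.5 = 21
W- = 7.5 + 4.5 + 1 + 2 = 15
(Check: W+ + W- = 36 should equal n(n+1)/2 = 36.)
Step 4: Test statistic W = min(W+, W-) = 15.
Step 5: Ties in |d|, so use the tie-corrected normal approximation.
        E[W] = n(n+1)/4 = 8*9/4 = 18.
        Tie groups: |d|=7 (t=4), |d|=8 (t=2); sum(t^3 - t) = 66.
        Var[W] = n(n+1)(2n+1)/24 - sum(t^3-t)/48 = 1224/24 - 66/48 = 49.625.
        z = (W - E[W]) / sqrt(Var[W]) = (15 - 18) / 7.0445 = -0.4259.
        Two-sided p = 2*Phi(z) = 0.670207.
Step 6: alpha = 0.05. fail to reject H0.

W+ = 21, W- = 15, W = min = 15, p = 0.670207, fail to reject H0.


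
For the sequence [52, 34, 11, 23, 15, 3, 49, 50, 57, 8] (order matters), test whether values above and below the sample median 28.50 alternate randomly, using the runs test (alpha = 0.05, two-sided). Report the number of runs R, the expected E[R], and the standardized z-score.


Step 1: Compute median = 28.50; label A = above, B = below.
Labels in order: AABBBBAAAB  (n_A = 5, n_B = 5)
Step 2: Count runs R = 4.
Step 3: Under H0 (random ordering), E[R] = 2*n_A*n_B/(n_A+n_B) + 1 = 2*5*5/10 + 1 = 6.0000.
        Var[R] = 2*n_A*n_B*(2*n_A*n_B - n_A - n_B) / ((n_A+n_B)^2 * (n_A+n_B-1)) = 2000/900 = 2.2222.
        SD[R] = 1.4907.
Step 4: Continuity-corrected z = (R + 0.5 - E[R]) / SD[R] = (4 + 0.5 - 6.0000) / 1.4907 = -1.0062.
Step 5: Two-sided p-value via normal approximation = 2*(1 - Phi(|z|)) = 0.314305.
Step 6: alpha = 0.05. fail to reject H0.

R = 4, z = -1.0062, p = 0.314305, fail to reject H0.


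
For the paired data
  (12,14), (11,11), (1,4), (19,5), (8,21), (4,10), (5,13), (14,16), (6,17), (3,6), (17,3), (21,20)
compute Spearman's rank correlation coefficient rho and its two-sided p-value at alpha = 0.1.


Step 1: Rank x and y separately (midranks; no ties here).
rank(x): 12->8, 11->7, 1->1, 19->11, 8->6, 4->3, 5->4, 14->9, 6->5, 3->2, 17->10, 21->12
rank(y): 14->8, 11->6, 4->2, 5->3, 21->12, 10->5, 13->7, 16->9, 17->10, 6->4, 3->1, 20->11
Step 2: d_i = R_x(i) - R_y(i); compute d_i^2.
  (8-8)^2=0, (7-6)^2=1, (1-2)^2=1, (11-3)^2=64, (6-12)^2=36, (3-5)^2=4, (4-7)^2=9, (9-9)^2=0, (5-10)^2=25, (2-4)^2=4, (10-1)^2=81, (12-11)^2=1
sum(d^2) = 226.
Step 3: rho = 1 - 6*226 / (12*(12^2 - 1)) = 1 - 1356/1716 = 0.209790.
Step 4: Under H0, t = rho * sqrt((n-2)/(1-rho^2)) = 0.6785 ~ t(10).
Step 5: Two-sided p-value from the t-distribution with 10 df = 0.512841.
Step 6: alpha = 0.1. fail to reject H0.

rho = 0.2098, p = 0.512841, fail to reject H0 at alpha = 0.1.


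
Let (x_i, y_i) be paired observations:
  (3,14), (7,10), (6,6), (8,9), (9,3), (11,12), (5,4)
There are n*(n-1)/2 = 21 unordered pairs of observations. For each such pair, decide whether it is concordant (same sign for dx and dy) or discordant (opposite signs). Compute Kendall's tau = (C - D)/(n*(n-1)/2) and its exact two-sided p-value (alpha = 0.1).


Step 1: Enumerate the 21 unordered pairs (i,j) with i<j and classify each by sign(x_j-x_i) * sign(y_j-y_i).
  (1,2):dx=+4,dy=-4->D; (1,3):dx=+3,dy=-8->D; (1,4):dx=+5,dy=-5->D; (1,5):dx=+6,dy=-11->D
  (1,6):dx=+8,dy=-2->D; (1,7):dx=+2,dy=-10->D; (2,3):dx=-1,dy=-4->C; (2,4):dx=+1,dy=-1->D
  (2,5):dx=+2,dy=-7->D; (2,6):dx=+4,dy=+2->C; (2,7):dx=-2,dy=-6->C; (3,4):dx=+2,dy=+3->C
  (3,5):dx=+3,dy=-3->D; (3,6):dx=+5,dy=+6->C; (3,7):dx=-1,dy=-2->C; (4,5):dx=+1,dy=-6->D
  (4,6):dx=+3,dy=+3->C; (4,7):dx=-3,dy=-5->C; (5,6):dx=+2,dy=+9->C; (5,7):dx=-4,dy=+1->D
  (6,7):dx=-6,dy=-8->C
Step 2: C = 10, D = 11, total pairs = 21.
Step 3: tau = (C - D)/(n(n-1)/2) = (10 - 11)/21 = -0.047619.
Step 4: Exact two-sided p-value (enumerate n! = 5040 permutations of y under H0): p = 1.000000.
Step 5: alpha = 0.1. fail to reject H0.

tau_b = -0.0476 (C=10, D=11), p = 1.000000, fail to reject H0.


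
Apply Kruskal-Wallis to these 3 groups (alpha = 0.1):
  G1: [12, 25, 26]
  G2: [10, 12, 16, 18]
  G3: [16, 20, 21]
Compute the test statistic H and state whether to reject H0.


Step 1: Combine all N = 10 observations and assign midranks.
sorted (value, group, rank): (10,G2,1), (12,G1,2.5), (12,G2,2.5), (16,G2,4.5), (16,G3,4.5), (18,G2,6), (20,G3,7), (21,G3,8), (25,G1,9), (26,G1,10)
Step 2: Sum ranks within each group.
R_1 = 21.5 (n_1 = 3)
R_2 = 14 (n_2 = 4)
R_3 = 19.5 (n_3 = 3)
Step 3: H = 12/(N(N+1)) * sum(R_i^2/n_i) - 3(N+1)
     = 12/(10*11) * (21.5^2/3 + 14^2/4 + 19.5^2/3) - 3*11
     = 0.109091 * 329.833 - 33
     = 2.981818.
Step 4: Ties present; correction factor C = 1 - 12/(10^3 - 10) = 0.987879. Corrected H = 2.981818 / 0.987879 = 3.018405.
Step 5: Under H0, H ~ chi^2(2); p-value = 0.221086.
Step 6: alpha = 0.1. fail to reject H0.

H = 3.0184, df = 2, p = 0.221086, fail to reject H0.


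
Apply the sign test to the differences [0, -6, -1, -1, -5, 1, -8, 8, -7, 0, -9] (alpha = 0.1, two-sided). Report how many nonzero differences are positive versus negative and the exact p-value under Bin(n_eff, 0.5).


Step 1: Discard zero differences. Original n = 11; n_eff = number of nonzero differences = 9.
Nonzero differences (with sign): -6, -1, -1, -5, +1, -8, +8, -7, -9
Step 2: Count signs: positive = 2, negative = 7.
Step 3: Under H0: P(positive) = 0.5, so the number of positives S ~ Bin(9, 0.5).
Step 4: Two-sided exact p-value = sum of Bin(9,0.5) probabilities at or below the observed probability = 0.179688.
Step 5: alpha = 0.1. fail to reject H0.

n_eff = 9, pos = 2, neg = 7, p = 0.179688, fail to reject H0.


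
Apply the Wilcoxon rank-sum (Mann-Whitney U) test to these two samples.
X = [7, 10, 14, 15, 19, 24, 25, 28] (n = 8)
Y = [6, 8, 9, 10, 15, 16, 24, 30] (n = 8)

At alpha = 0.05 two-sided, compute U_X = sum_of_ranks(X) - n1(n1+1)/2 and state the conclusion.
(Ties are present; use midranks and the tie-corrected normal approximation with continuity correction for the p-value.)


Step 1: Combine and sort all 16 observations; assign midranks.
sorted (value, group): (6,Y), (7,X), (8,Y), (9,Y), (10,X), (10,Y), (14,X), (15,X), (15,Y), (16,Y), (19,X), (24,X), (24,Y), (25,X), (28,X), (30,Y)
ranks: 6->1, 7->2, 8->3, 9->4, 10->5.5, 10->5.5, 14->7, 15->8.5, 15->8.5, 16->10, 19->11, 24->12.5, 24->12.5, 25->14, 28->15, 30->16
Step 2: Rank sum for X: R1 = 2 + 5.5 + 7 + 8.5 + 11 + 12.5 + 14 + 15 = 75.5.
Step 3: U_X = R1 - n1(n1+1)/2 = 75.5 - 8*9/2 = 75.5 - 36 = 39.5.
       U_Y = n1*n2 - U_X = 64 - 39.5 = 24.5.
Step 4: Ties are present, so use the tie-corrected normal approximation (with continuity correction) for the p-value.
Step 5: p-value = 0.461260; compare to alpha = 0.05. fail to reject H0.

U_X = 39.5, p = 0.461260, fail to reject H0 at alpha = 0.05.


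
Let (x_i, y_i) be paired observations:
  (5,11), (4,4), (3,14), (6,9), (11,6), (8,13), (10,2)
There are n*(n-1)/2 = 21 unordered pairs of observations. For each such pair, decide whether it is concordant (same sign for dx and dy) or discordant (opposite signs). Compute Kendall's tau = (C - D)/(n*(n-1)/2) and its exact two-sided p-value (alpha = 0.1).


Step 1: Enumerate the 21 unordered pairs (i,j) with i<j and classify each by sign(x_j-x_i) * sign(y_j-y_i).
  (1,2):dx=-1,dy=-7->C; (1,3):dx=-2,dy=+3->D; (1,4):dx=+1,dy=-2->D; (1,5):dx=+6,dy=-5->D
  (1,6):dx=+3,dy=+2->C; (1,7):dx=+5,dy=-9->D; (2,3):dx=-1,dy=+10->D; (2,4):dx=+2,dy=+5->C
  (2,5):dx=+7,dy=+2->C; (2,6):dx=+4,dy=+9->C; (2,7):dx=+6,dy=-2->D; (3,4):dx=+3,dy=-5->D
  (3,5):dx=+8,dy=-8->D; (3,6):dx=+5,dy=-1->D; (3,7):dx=+7,dy=-12->D; (4,5):dx=+5,dy=-3->D
  (4,6):dx=+2,dy=+4->C; (4,7):dx=+4,dy=-7->D; (5,6):dx=-3,dy=+7->D; (5,7):dx=-1,dy=-4->C
  (6,7):dx=+2,dy=-11->D
Step 2: C = 7, D = 14, total pairs = 21.
Step 3: tau = (C - D)/(n(n-1)/2) = (7 - 14)/21 = -0.333333.
Step 4: Exact two-sided p-value (enumerate n! = 5040 permutations of y under H0): p = 0.381349.
Step 5: alpha = 0.1. fail to reject H0.

tau_b = -0.3333 (C=7, D=14), p = 0.381349, fail to reject H0.


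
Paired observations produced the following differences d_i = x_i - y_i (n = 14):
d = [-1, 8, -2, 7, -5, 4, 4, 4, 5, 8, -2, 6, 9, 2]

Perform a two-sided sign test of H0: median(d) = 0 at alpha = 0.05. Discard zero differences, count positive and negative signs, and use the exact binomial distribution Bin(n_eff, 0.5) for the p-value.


Step 1: Discard zero differences. Original n = 14; n_eff = number of nonzero differences = 14.
Nonzero differences (with sign): -1, +8, -2, +7, -5, +4, +4, +4, +5, +8, -2, +6, +9, +2
Step 2: Count signs: positive = 10, negative = 4.
Step 3: Under H0: P(positive) = 0.5, so the number of positives S ~ Bin(14, 0.5).
Step 4: Two-sided exact p-value = sum of Bin(14,0.5) probabilities at or below the observed probability = 0.179565.
Step 5: alpha = 0.05. fail to reject H0.

n_eff = 14, pos = 10, neg = 4, p = 0.179565, fail to reject H0.


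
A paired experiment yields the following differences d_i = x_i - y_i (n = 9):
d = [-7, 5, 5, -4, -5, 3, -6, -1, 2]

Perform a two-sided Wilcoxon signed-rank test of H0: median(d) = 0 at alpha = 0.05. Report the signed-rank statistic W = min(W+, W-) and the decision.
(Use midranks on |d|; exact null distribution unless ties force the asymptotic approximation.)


Step 1: Drop any zero differences (none here) and take |d_i|.
|d| = [7, 5, 5, 4, 5, 3, 6, 1, 2]
Step 2: Midrank |d_i| (ties get averaged ranks).
ranks: |7|->9, |5|->6, |5|->6, |4|->4, |5|->6, |3|->3, |6|->8, |1|->1, |2|->2
Step 3: Attach original signs; sum ranks with positive sign and with negative sign.
W+ = 6 + 6 + 3 + 2 = 17
W- = 9 + 4 + 6 + 8 + 1 = 28
(Check: W+ + W- = 45 should equal n(n+1)/2 = 45.)
Step 4: Test statistic W = min(W+, W-) = 17.
Step 5: Ties in |d|, so use the tie-corrected normal approximation.
        E[W] = n(n+1)/4 = 9*10/4 = 22.5.
        Tie groups: |d|=5 (t=3); sum(t^3 - t) = 24.
        Var[W] = n(n+1)(2n+1)/24 - sum(t^3-t)/48 = 1710/24 - 24/48 = 70.75.
        z = (W - E[W]) / sqrt(Var[W]) = (17 - 22.5) / 8.4113 = -0.6539.
        Two-sided p = 2*Phi(z) = 0.513188.
Step 6: alpha = 0.05. fail to reject H0.

W+ = 17, W- = 28, W = min = 17, p = 0.513188, fail to reject H0.


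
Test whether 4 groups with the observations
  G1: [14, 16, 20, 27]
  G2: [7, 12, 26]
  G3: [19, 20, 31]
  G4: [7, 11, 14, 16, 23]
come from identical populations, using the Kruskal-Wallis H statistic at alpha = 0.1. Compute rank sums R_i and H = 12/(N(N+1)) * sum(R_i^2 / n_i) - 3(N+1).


Step 1: Combine all N = 15 observations and assign midranks.
sorted (value, group, rank): (7,G2,1.5), (7,G4,1.5), (11,G4,3), (12,G2,4), (14,G1,5.5), (14,G4,5.5), (16,G1,7.5), (16,G4,7.5), (19,G3,9), (20,G1,10.5), (20,G3,10.5), (23,G4,12), (26,G2,13), (27,G1,14), (31,G3,15)
Step 2: Sum ranks within each group.
R_1 = 37.5 (n_1 = 4)
R_2 = 18.5 (n_2 = 3)
R_3 = 34.5 (n_3 = 3)
R_4 = 29.5 (n_4 = 5)
Step 3: H = 12/(N(N+1)) * sum(R_i^2/n_i) - 3(N+1)
     = 12/(15*16) * (37.5^2/4 + 18.5^2/3 + 34.5^2/3 + 29.5^2/5) - 3*16
     = 0.050000 * 1036.45 - 48
     = 3.822292.
Step 4: Ties present; correction factor C = 1 - 24/(15^3 - 15) = 0.992857. Corrected H = 3.822292 / 0.992857 = 3.849790.
Step 5: Under H0, H ~ chi^2(3); p-value = 0.278148.
Step 6: alpha = 0.1. fail to reject H0.

H = 3.8498, df = 3, p = 0.278148, fail to reject H0.


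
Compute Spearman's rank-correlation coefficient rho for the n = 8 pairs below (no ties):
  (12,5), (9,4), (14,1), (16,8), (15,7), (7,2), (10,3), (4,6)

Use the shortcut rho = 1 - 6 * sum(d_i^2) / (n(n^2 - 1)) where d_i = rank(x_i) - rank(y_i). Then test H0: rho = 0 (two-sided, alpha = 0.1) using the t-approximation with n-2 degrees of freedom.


Step 1: Rank x and y separately (midranks; no ties here).
rank(x): 12->5, 9->3, 14->6, 16->8, 15->7, 7->2, 10->4, 4->1
rank(y): 5->5, 4->4, 1->1, 8->8, 7->7, 2->2, 3->3, 6->6
Step 2: d_i = R_x(i) - R_y(i); compute d_i^2.
  (5-5)^2=0, (3-4)^2=1, (6-1)^2=25, (8-8)^2=0, (7-7)^2=0, (2-2)^2=0, (4-3)^2=1, (1-6)^2=25
sum(d^2) = 52.
Step 3: rho = 1 - 6*52 / (8*(8^2 - 1)) = 1 - 312/504 = 0.380952.
Step 4: Under H0, t = rho * sqrt((n-2)/(1-rho^2)) = 1.0092 ~ t(6).
Step 5: Two-sided p-value from the t-distribution with 6 df = 0.351813.
Step 6: alpha = 0.1. fail to reject H0.

rho = 0.3810, p = 0.351813, fail to reject H0 at alpha = 0.1.


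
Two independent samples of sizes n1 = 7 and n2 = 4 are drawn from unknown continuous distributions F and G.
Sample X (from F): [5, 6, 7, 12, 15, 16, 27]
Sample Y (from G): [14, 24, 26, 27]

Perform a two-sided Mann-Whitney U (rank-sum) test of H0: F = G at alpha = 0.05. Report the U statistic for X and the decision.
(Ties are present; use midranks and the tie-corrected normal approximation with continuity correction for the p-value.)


Step 1: Combine and sort all 11 observations; assign midranks.
sorted (value, group): (5,X), (6,X), (7,X), (12,X), (14,Y), (15,X), (16,X), (24,Y), (26,Y), (27,X), (27,Y)
ranks: 5->1, 6->2, 7->3, 12->4, 14->5, 15->6, 16->7, 24->8, 26->9, 27->10.5, 27->10.5
Step 2: Rank sum for X: R1 = 1 + 2 + 3 + 4 + 6 + 7 + 10.5 = 33.5.
Step 3: U_X = R1 - n1(n1+1)/2 = 33.5 - 7*8/2 = 33.5 - 28 = 5.5.
       U_Y = n1*n2 - U_X = 28 - 5.5 = 22.5.
Step 4: Ties are present, so use the tie-corrected normal approximation (with continuity correction) for the p-value.
Step 5: p-value = 0.129695; compare to alpha = 0.05. fail to reject H0.

U_X = 5.5, p = 0.129695, fail to reject H0 at alpha = 0.05.


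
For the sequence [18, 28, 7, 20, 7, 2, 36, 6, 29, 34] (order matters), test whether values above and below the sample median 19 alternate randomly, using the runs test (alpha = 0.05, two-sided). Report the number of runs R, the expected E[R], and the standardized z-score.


Step 1: Compute median = 19; label A = above, B = below.
Labels in order: BABABBABAA  (n_A = 5, n_B = 5)
Step 2: Count runs R = 8.
Step 3: Under H0 (random ordering), E[R] = 2*n_A*n_B/(n_A+n_B) + 1 = 2*5*5/10 + 1 = 6.0000.
        Var[R] = 2*n_A*n_B*(2*n_A*n_B - n_A - n_B) / ((n_A+n_B)^2 * (n_A+n_B-1)) = 2000/900 = 2.2222.
        SD[R] = 1.4907.
Step 4: Continuity-corrected z = (R - 0.5 - E[R]) / SD[R] = (8 - 0.5 - 6.0000) / 1.4907 = 1.0062.
Step 5: Two-sided p-value via normal approximation = 2*(1 - Phi(|z|)) = 0.314305.
Step 6: alpha = 0.05. fail to reject H0.

R = 8, z = 1.0062, p = 0.314305, fail to reject H0.


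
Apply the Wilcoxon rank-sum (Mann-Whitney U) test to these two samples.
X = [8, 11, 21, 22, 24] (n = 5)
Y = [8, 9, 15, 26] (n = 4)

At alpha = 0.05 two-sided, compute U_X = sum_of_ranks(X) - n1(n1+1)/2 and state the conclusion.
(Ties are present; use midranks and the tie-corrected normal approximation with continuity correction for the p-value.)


Step 1: Combine and sort all 9 observations; assign midranks.
sorted (value, group): (8,X), (8,Y), (9,Y), (11,X), (15,Y), (21,X), (22,X), (24,X), (26,Y)
ranks: 8->1.5, 8->1.5, 9->3, 11->4, 15->5, 21->6, 22->7, 24->8, 26->9
Step 2: Rank sum for X: R1 = 1.5 + 4 + 6 + 7 + 8 = 26.5.
Step 3: U_X = R1 - n1(n1+1)/2 = 26.5 - 5*6/2 = 26.5 - 15 = 11.5.
       U_Y = n1*n2 - U_X = 20 - 11.5 = 8.5.
Step 4: Ties are present, so use the tie-corrected normal approximation (with continuity correction) for the p-value.
Step 5: p-value = 0.805701; compare to alpha = 0.05. fail to reject H0.

U_X = 11.5, p = 0.805701, fail to reject H0 at alpha = 0.05.


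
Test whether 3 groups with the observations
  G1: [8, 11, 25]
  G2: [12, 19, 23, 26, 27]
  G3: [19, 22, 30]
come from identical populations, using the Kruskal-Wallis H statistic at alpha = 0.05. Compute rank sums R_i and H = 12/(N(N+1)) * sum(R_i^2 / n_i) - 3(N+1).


Step 1: Combine all N = 11 observations and assign midranks.
sorted (value, group, rank): (8,G1,1), (11,G1,2), (12,G2,3), (19,G2,4.5), (19,G3,4.5), (22,G3,6), (23,G2,7), (25,G1,8), (26,G2,9), (27,G2,10), (30,G3,11)
Step 2: Sum ranks within each group.
R_1 = 11 (n_1 = 3)
R_2 = 33.5 (n_2 = 5)
R_3 = 21.5 (n_3 = 3)
Step 3: H = 12/(N(N+1)) * sum(R_i^2/n_i) - 3(N+1)
     = 12/(11*12) * (11^2/3 + 33.5^2/5 + 21.5^2/3) - 3*12
     = 0.090909 * 418.867 - 36
     = 2.078788.
Step 4: Ties present; correction factor C = 1 - 6/(11^3 - 11) = 0.995455. Corrected H = 2.078788 / 0.995455 = 2.088280.
Step 5: Under H0, H ~ chi^2(2); p-value = 0.351994.
Step 6: alpha = 0.05. fail to reject H0.

H = 2.0883, df = 2, p = 0.351994, fail to reject H0.


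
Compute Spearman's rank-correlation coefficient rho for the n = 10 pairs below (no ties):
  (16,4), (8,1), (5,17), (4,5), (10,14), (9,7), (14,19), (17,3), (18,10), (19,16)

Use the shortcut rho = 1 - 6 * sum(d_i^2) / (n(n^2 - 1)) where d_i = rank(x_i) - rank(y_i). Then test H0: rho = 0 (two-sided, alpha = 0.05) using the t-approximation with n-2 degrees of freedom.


Step 1: Rank x and y separately (midranks; no ties here).
rank(x): 16->7, 8->3, 5->2, 4->1, 10->5, 9->4, 14->6, 17->8, 18->9, 19->10
rank(y): 4->3, 1->1, 17->9, 5->4, 14->7, 7->5, 19->10, 3->2, 10->6, 16->8
Step 2: d_i = R_x(i) - R_y(i); compute d_i^2.
  (7-3)^2=16, (3-1)^2=4, (2-9)^2=49, (1-4)^2=9, (5-7)^2=4, (4-5)^2=1, (6-10)^2=16, (8-2)^2=36, (9-6)^2=9, (10-8)^2=4
sum(d^2) = 148.
Step 3: rho = 1 - 6*148 / (10*(10^2 - 1)) = 1 - 888/990 = 0.103030.
Step 4: Under H0, t = rho * sqrt((n-2)/(1-rho^2)) = 0.2930 ~ t(8).
Step 5: Two-sided p-value from the t-distribution with 8 df = 0.776998.
Step 6: alpha = 0.05. fail to reject H0.

rho = 0.1030, p = 0.776998, fail to reject H0 at alpha = 0.05.
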